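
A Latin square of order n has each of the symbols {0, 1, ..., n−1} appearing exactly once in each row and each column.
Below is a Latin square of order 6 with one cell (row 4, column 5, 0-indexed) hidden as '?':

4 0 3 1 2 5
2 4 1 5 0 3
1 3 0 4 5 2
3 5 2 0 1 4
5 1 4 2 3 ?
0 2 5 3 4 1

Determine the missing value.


Row 4 contains symbols [1, 2, 3, 4, 5] — missing [0].
Column 5 contains symbols [1, 2, 3, 4, 5] — missing [0].
The missing symbol must appear in both missing sets; intersection = [0].
Therefore the hidden value is 0.

Missing value = 0.


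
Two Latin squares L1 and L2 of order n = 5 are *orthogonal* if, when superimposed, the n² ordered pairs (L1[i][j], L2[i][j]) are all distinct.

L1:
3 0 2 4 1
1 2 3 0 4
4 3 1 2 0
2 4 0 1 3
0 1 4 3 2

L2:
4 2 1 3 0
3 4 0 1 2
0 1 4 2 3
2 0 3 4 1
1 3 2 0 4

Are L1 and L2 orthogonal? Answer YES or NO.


Form the n² = 25 superimposed pairs (L1[i][j], L2[i][j]), row by row (rows and columns indexed from 0):
row 0: (3,4) (0,2) (2,1) (4,3) (1,0)
row 1: (1,3) (2,4) (3,0) (0,1) (4,2)
row 2: (4,0) (3,1) (1,4) (2,2) (0,3)
row 3: (2,2) (4,0) (0,3) (1,4) (3,1)
row 4: (0,1) (1,3) (4,2) (3,0) (2,4)
Orthogonality requires all 25 pairs distinct.
But the pair (2,2) repeats: cell (2,3) has L1 = 2, L2 = 2, and cell (3,0) has L1 = 2, L2 = 2.
A repeated pair means some other pair never occurs (only 15 distinct pairs out of 25), so the squares are not orthogonal.
Conclusion: NO.

NO


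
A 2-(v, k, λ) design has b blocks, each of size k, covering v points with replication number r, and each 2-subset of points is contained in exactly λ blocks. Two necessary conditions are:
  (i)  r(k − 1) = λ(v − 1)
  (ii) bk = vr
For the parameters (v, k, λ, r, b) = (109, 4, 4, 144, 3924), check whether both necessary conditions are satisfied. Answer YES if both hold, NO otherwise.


Condition (i): r(k − 1) = 144·3 = 432; λ(v − 1) = 4·108 = 432. Match? YES.
Condition (ii): bk = 3924·4 = 15696; vr = 109·144 = 15696. Match? YES.
Both conditions hold? YES.

YES


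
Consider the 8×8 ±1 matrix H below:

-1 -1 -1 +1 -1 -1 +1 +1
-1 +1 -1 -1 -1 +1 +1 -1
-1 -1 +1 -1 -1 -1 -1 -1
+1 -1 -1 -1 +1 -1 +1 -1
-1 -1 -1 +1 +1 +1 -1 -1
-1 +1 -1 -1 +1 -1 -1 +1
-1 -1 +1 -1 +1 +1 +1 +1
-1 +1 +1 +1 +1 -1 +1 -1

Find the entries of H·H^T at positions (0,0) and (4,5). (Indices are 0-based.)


Row 0 of H: [-1, -1, -1, 1, -1, -1, 1, 1].
Row 4 of H: [-1, -1, -1, 1, 1, 1, -1, -1].
Row 5 of H: [-1, 1, -1, -1, 1, -1, -1, 1].
(H·H^T)[0][0] = Σ_j H[0][j]·H[0][j] = (-1)² + (-1)² + (-1)² + (1)² + (-1)² + (-1)² + (1)² + (1)² = 1 + 1 + 1 + 1 + 1 + 1 + 1 + 1 = 8.
(H·H^T)[4][5] = Σ_j H[4][j]·H[5][j] = (-1)·(-1) + (-1)·(1) + (-1)·(-1) + (1)·(-1) + (1)·(1) + (1)·(-1) + (-1)·(-1) + (-1)·(1) = 1 + -1 + 1 + -1 + 1 + -1 + 1 + -1 = 0.
So rows 4 and 5 are orthogonal; the diagonal entry equals n = 8.

(0,0) entry = 8; (4,5) entry = 0.


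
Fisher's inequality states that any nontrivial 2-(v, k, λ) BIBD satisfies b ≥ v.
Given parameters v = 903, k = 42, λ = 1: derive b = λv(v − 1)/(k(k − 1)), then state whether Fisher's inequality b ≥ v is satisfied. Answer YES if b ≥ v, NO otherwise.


r = λ(v − 1)/(k − 1) = 1·902/41 = 22.
b = vr/k = 903·22/42 = 473.
Fisher's inequality: b ≥ v ⇔ 473 ≥ 903? NO.

NO


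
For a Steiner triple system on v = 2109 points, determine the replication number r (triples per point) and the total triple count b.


An STS(v) is a 2-(v, 3, 1) BIBD: block size k = 3, λ = 1.
Replication: r(k − 1) = λ(v − 1) ⇒ r·2 = 2109 − 1 = 2108 ⇒ r = 1054.
Block count: bk = vr ⇒ b·3 = 2109·1054 = 2222886 ⇒ b = 740962.
(Check via b = v(v − 1)/6 = 2109·2108/6 = 4445772/6 = 740962.)

r = 1054, b = 740962.


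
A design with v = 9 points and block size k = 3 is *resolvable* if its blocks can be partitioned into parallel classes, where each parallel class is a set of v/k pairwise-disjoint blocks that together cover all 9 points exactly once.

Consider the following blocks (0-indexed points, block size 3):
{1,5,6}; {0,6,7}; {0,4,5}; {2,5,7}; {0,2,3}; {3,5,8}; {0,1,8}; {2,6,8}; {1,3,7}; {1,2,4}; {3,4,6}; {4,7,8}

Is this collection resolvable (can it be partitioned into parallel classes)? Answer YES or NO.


v = 9, block size k = 3, number of blocks = 12.
For resolvability, blocks must partition into parallel classes of size v/k = 3.
Total blocks must therefore be a multiple of 3: 12 = 3·4 + 0 ⇒ divisible ✓.
Greedy packing gives 4 candidate class(es). Each should be a full parallel class (size 3, covers all 9 points).
  Class 1 (3 blocks): {1,5,6}; {0,2,3}; {4,7,8}. Points covered: [0, 1, 2, 3, 4, 5, 6, 7, 8].
  Class 2 (3 blocks): {0,6,7}; {3,5,8}; {1,2,4}. Points covered: [0, 1, 2, 3, 4, 5, 6, 7, 8].
  Class 3 (3 blocks): {0,4,5}; {2,6,8}; {1,3,7}. Points covered: [0, 1, 2, 3, 4, 5, 6, 7, 8].
  Class 4 (3 blocks): {2,5,7}; {0,1,8}; {3,4,6}. Points covered: [0, 1, 2, 3, 4, 5, 6, 7, 8].
All classes full (size 3)? YES. All classes cover every point? YES.
Resolvable? YES.

YES


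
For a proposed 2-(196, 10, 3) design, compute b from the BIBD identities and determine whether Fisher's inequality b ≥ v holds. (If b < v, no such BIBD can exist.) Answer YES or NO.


r = λ(v − 1)/(k − 1) = 3·195/9 = 65.
b = vr/k = 196·65/10 = 1274.
Fisher's inequality: b ≥ v ⇔ 1274 ≥ 196? YES.

YES


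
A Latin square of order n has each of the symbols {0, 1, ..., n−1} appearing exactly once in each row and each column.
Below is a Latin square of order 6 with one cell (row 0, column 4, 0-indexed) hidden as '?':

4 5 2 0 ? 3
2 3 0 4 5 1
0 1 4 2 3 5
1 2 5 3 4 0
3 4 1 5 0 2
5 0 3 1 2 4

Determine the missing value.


Row 0 contains symbols [0, 2, 3, 4, 5] — missing [1].
Column 4 contains symbols [0, 2, 3, 4, 5] — missing [1].
The missing symbol must appear in both missing sets; intersection = [1].
Therefore the hidden value is 1.

Missing value = 1.


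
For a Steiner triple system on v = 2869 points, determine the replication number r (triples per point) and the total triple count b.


An STS(v) is a 2-(v, 3, 1) BIBD: block size k = 3, λ = 1.
Replication: r(k − 1) = λ(v − 1) ⇒ r·2 = 2869 − 1 = 2868 ⇒ r = 1434.
Block count: b = v(v − 1)/6 = 2869·2868/6 = 8228292/6 = 1371382.
(Check via bk = vr: 1371382·3 = 4114146 = 2869·1434 = 4114146 ✓.)

r = 1434, b = 1371382.


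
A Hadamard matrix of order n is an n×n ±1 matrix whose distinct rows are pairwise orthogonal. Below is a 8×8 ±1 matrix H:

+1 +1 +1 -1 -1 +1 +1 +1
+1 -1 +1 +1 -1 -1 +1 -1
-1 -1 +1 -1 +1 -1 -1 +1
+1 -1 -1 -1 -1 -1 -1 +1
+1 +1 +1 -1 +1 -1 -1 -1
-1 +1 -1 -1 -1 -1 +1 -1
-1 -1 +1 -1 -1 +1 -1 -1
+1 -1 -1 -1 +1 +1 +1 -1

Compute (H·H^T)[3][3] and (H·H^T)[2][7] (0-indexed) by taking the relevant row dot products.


Row 2 of H: [-1, -1, 1, -1, 1, -1, -1, 1].
Row 3 of H: [1, -1, -1, -1, -1, -1, -1, 1].
Row 7 of H: [1, -1, -1, -1, 1, 1, 1, -1].
(H·H^T)[3][3] = Σ_j H[3][j]·H[3][j] = (1)² + (-1)² + (-1)² + (-1)² + (-1)² + (-1)² + (-1)² + (1)² = 1 + 1 + 1 + 1 + 1 + 1 + 1 + 1 = 8.
(H·H^T)[2][7] = Σ_j H[2][j]·H[7][j] = (-1)·(1) + (-1)·(-1) + (1)·(-1) + (-1)·(-1) + (1)·(1) + (-1)·(1) + (-1)·(1) + (1)·(-1) = -1 + 1 + -1 + 1 + 1 + -1 + -1 + -1 = -2.
Rows 2 and 7 are not orthogonal (dot product = -2 ≠ 0), so H is not a Hadamard matrix.

(3,3) entry = 8; (2,7) entry = -2.


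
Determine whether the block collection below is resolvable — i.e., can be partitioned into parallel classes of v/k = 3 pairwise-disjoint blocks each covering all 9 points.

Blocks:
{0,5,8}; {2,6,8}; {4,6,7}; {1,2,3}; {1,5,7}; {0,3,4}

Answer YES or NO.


v = 9, block size k = 3, number of blocks = 6.
For resolvability, blocks must partition into parallel classes of size v/k = 3.
Total blocks must therefore be a multiple of 3: 6 = 3·2 + 0 ⇒ divisible ✓.
Greedy packing gives 2 candidate class(es). Each should be a full parallel class (size 3, covers all 9 points).
  Class 1 (3 blocks): {0,5,8}; {4,6,7}; {1,2,3}. Points covered: [0, 1, 2, 3, 4, 5, 6, 7, 8].
  Class 2 (3 blocks): {2,6,8}; {1,5,7}; {0,3,4}. Points covered: [0, 1, 2, 3, 4, 5, 6, 7, 8].
All classes full (size 3)? YES. All classes cover every point? YES.
Resolvable? YES.

YES


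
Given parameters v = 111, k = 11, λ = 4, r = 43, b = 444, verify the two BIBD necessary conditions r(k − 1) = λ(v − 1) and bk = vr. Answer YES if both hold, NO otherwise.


Condition (i): r(k − 1) = 43·10 = 430; λ(v − 1) = 4·110 = 440. Match? NO.
Condition (ii): bk = 444·11 = 4884; vr = 111·43 = 4773. Match? NO.
Both conditions hold? NO.

NO


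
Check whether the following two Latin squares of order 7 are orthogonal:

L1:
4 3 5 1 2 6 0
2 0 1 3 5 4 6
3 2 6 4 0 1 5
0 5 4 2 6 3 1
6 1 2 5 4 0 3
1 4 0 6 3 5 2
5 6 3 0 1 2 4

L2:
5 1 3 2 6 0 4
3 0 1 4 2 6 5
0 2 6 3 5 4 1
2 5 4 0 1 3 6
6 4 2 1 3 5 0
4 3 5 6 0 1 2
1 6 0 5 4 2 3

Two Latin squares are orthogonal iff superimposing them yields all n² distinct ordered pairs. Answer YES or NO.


Form the n² = 49 superimposed pairs (L1[i][j], L2[i][j]), row by row (rows and columns indexed from 0):
row 0: (4,5) (3,1) (5,3) (1,2) (2,6) (6,0) (0,4)
row 1: (2,3) (0,0) (1,1) (3,4) (5,2) (4,6) (6,5)
row 2: (3,0) (2,2) (6,6) (4,3) (0,5) (1,4) (5,1)
row 3: (0,2) (5,5) (4,4) (2,0) (6,1) (3,3) (1,6)
row 4: (6,6) (1,4) (2,2) (5,1) (4,3) (0,5) (3,0)
row 5: (1,4) (4,3) (0,5) (6,6) (3,0) (5,1) (2,2)
row 6: (5,1) (6,6) (3,0) (0,5) (1,4) (2,2) (4,3)
Orthogonality requires all 49 pairs distinct.
But the pair (6,6) repeats: cell (2,2) has L1 = 6, L2 = 6, and cell (4,0) has L1 = 6, L2 = 6.
A repeated pair means some other pair never occurs (only 28 distinct pairs out of 49), so the squares are not orthogonal.
Conclusion: NO.

NO


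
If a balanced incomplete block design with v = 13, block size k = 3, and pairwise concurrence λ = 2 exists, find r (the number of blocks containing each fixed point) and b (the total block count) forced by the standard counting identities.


Any 2-(v, k, λ) BIBD satisfies two necessary conditions:
  (i)  Each point sits in r blocks, and counting incidences through any fixed point gives r(k − 1) = λ(v − 1), so r = λ(v − 1)/(k − 1).
  (ii) Total incidences bk = vr, so b = vr/k.
Step 1: r = λ(v − 1)/(k − 1) = 2·(13 − 1)/(3 − 1) = 2·12/2 = 24/2 = 12.
Step 2: b = vr/k = 13·12/3 = 156/3 = 52.
Check integrality: r = 12 ∈ Z ✓, b = 52 ∈ Z ✓.
(These identities are necessary conditions: they determine r and b for any design with these parameters, but do not by themselves prove that one exists.)

r = 12, b = 52.


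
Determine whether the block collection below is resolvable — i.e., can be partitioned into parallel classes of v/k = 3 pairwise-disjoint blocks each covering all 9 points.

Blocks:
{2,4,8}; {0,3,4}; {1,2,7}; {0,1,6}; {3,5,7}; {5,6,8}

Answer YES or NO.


v = 9, block size k = 3, number of blocks = 6.
For resolvability, blocks must partition into parallel classes of size v/k = 3.
Total blocks must therefore be a multiple of 3: 6 = 3·2 + 0 ⇒ divisible ✓.
Greedy packing gives 2 candidate class(es). Each should be a full parallel class (size 3, covers all 9 points).
  Class 1 (3 blocks): {2,4,8}; {0,1,6}; {3,5,7}. Points covered: [0, 1, 2, 3, 4, 5, 6, 7, 8].
  Class 2 (3 blocks): {0,3,4}; {1,2,7}; {5,6,8}. Points covered: [0, 1, 2, 3, 4, 5, 6, 7, 8].
All classes full (size 3)? YES. All classes cover every point? YES.
Resolvable? YES.

YES


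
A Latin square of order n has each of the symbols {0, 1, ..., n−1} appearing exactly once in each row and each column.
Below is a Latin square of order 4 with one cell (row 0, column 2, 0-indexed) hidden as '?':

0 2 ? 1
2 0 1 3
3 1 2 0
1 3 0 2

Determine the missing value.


Row 0 contains symbols [0, 1, 2] — missing [3].
Column 2 contains symbols [0, 1, 2] — missing [3].
The missing symbol must appear in both missing sets; intersection = [3].
Therefore the hidden value is 3.

Missing value = 3.


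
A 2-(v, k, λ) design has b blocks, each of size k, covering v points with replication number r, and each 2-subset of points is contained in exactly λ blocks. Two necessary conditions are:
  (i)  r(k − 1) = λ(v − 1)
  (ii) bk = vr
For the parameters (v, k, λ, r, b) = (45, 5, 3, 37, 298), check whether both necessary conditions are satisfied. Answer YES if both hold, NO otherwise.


Condition (i): r(k − 1) = 37·4 = 148; λ(v − 1) = 3·44 = 132. Match? NO.
Condition (ii): bk = 298·5 = 1490; vr = 45·37 = 1665. Match? NO.
Both conditions hold? NO.

NO


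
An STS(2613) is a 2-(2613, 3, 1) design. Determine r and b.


An STS(v) is a 2-(v, 3, 1) BIBD: block size k = 3, λ = 1.
Replication: r(k − 1) = λ(v − 1) ⇒ r·2 = 2613 − 1 = 2612 ⇒ r = 1306.
Block count: bk = vr ⇒ b·3 = 2613·1306 = 3412578 ⇒ b = 1137526.
(Check via b = v(v − 1)/6 = 2613·2612/6 = 6825156/6 = 1137526.)

r = 1306, b = 1137526.


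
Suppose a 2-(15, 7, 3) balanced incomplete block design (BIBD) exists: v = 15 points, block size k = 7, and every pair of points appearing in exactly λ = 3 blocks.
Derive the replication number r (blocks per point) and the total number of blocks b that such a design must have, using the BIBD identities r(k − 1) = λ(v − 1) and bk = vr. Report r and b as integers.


Any 2-(v, k, λ) BIBD satisfies two necessary conditions:
  (i)  Each point sits in r blocks, and counting incidences through any fixed point gives r(k − 1) = λ(v − 1), so r = λ(v − 1)/(k − 1).
  (ii) Total incidences bk = vr, so b = vr/k.
Step 1: r = λ(v − 1)/(k − 1) = 3·(15 − 1)/(7 − 1) = 3·14/6 = 42/6 = 7.
Step 2: b = vr/k = 15·7/7 = 105/7 = 15.
Check integrality: r = 7 ∈ Z ✓, b = 15 ∈ Z ✓.
(These identities are necessary conditions: they determine r and b for any design with these parameters, but do not by themselves prove that one exists.)

r = 7, b = 15.


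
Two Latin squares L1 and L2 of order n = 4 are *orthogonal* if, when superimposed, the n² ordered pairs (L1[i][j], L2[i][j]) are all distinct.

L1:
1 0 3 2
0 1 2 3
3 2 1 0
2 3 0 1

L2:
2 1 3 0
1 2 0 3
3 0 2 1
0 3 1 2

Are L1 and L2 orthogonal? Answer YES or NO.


Form the n² = 16 superimposed pairs (L1[i][j], L2[i][j]), row by row (rows and columns indexed from 0):
row 0: (1,2) (0,1) (3,3) (2,0)
row 1: (0,1) (1,2) (2,0) (3,3)
row 2: (3,3) (2,0) (1,2) (0,1)
row 3: (2,0) (3,3) (0,1) (1,2)
Orthogonality requires all 16 pairs distinct.
But the pair (0,1) repeats: cell (0,1) has L1 = 0, L2 = 1, and cell (1,0) has L1 = 0, L2 = 1.
A repeated pair means some other pair never occurs (only 4 distinct pairs out of 16), so the squares are not orthogonal.
Conclusion: NO.

NO


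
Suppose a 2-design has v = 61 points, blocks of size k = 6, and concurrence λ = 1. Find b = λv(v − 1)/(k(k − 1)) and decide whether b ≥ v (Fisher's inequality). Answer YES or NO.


r = λ(v − 1)/(k − 1) = 1·60/5 = 12.
b = vr/k = 61·12/6 = 122.
Fisher's inequality: b ≥ v ⇔ 122 ≥ 61? YES.

YES


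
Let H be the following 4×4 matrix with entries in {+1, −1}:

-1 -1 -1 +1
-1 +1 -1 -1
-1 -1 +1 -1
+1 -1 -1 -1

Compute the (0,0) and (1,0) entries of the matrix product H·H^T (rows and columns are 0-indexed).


Row 0 of H: [-1, -1, -1, 1].
Row 1 of H: [-1, 1, -1, -1].
(H·H^T)[0][0] = Σ_j H[0][j]·H[0][j] = (-1)² + (-1)² + (-1)² + (1)² = 1 + 1 + 1 + 1 = 4.
(H·H^T)[1][0] = Σ_j H[1][j]·H[0][j] = (-1)·(-1) + (1)·(-1) + (-1)·(-1) + (-1)·(1) = 1 + -1 + 1 + -1 = 0.
So rows 1 and 0 are orthogonal; the diagonal entry equals n = 4.

(0,0) entry = 4; (1,0) entry = 0.


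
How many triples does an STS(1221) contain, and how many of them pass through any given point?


An STS(v) is a 2-(v, 3, 1) BIBD: block size k = 3, λ = 1.
Replication: r(k − 1) = λ(v − 1) ⇒ r·2 = 1221 − 1 = 1220 ⇒ r = 610.
Block count: b = v(v − 1)/6 = 1221·1220/6 = 1489620/6 = 248270.
(Check via bk = vr: 248270·3 = 744810 = 1221·610 = 744810 ✓.)

r = 610, b = 248270.


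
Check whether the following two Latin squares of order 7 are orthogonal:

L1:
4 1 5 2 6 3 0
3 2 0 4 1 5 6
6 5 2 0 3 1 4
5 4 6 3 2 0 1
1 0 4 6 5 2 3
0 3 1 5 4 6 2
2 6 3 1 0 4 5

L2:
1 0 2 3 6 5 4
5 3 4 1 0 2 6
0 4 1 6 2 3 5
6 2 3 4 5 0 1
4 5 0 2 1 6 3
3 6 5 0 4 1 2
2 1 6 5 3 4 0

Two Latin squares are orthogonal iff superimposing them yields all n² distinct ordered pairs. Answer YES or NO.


Form the n² = 49 superimposed pairs (L1[i][j], L2[i][j]), row by row (rows and columns indexed from 0):
row 0: (4,1) (1,0) (5,2) (2,3) (6,6) (3,5) (0,4)
row 1: (3,5) (2,3) (0,4) (4,1) (1,0) (5,2) (6,6)
row 2: (6,0) (5,4) (2,1) (0,6) (3,2) (1,3) (4,5)
row 3: (5,6) (4,2) (6,3) (3,4) (2,5) (0,0) (1,1)
row 4: (1,4) (0,5) (4,0) (6,2) (5,1) (2,6) (3,3)
row 5: (0,3) (3,6) (1,5) (5,0) (4,4) (6,1) (2,2)
row 6: (2,2) (6,1) (3,6) (1,5) (0,3) (4,4) (5,0)
Orthogonality requires all 49 pairs distinct.
But the pair (3,5) repeats: cell (0,5) has L1 = 3, L2 = 5, and cell (1,0) has L1 = 3, L2 = 5.
A repeated pair means some other pair never occurs (only 35 distinct pairs out of 49), so the squares are not orthogonal.
Conclusion: NO.

NO


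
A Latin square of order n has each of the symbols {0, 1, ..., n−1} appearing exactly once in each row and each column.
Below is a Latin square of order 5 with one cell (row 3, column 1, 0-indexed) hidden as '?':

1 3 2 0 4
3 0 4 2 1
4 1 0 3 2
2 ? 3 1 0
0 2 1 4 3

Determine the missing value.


Row 3 contains symbols [0, 1, 2, 3] — missing [4].
Column 1 contains symbols [0, 1, 2, 3] — missing [4].
The missing symbol must appear in both missing sets; intersection = [4].
Therefore the hidden value is 4.

Missing value = 4.


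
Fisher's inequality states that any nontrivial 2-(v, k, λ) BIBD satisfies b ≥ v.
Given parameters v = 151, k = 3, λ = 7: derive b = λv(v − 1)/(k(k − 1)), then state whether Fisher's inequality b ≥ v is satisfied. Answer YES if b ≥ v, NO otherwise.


r = λ(v − 1)/(k − 1) = 7·150/2 = 525.
b = vr/k = 151·525/3 = 26425.
Fisher's inequality: b ≥ v ⇔ 26425 ≥ 151? YES.

YES


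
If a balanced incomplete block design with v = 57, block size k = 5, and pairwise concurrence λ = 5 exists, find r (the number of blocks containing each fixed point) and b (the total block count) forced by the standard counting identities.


Any 2-(v, k, λ) BIBD satisfies two necessary conditions:
  (i)  Each point sits in r blocks, and counting incidences through any fixed point gives r(k − 1) = λ(v − 1), so r = λ(v − 1)/(k − 1).
  (ii) Total incidences bk = vr, so b = vr/k.
Step 1: r = λ(v − 1)/(k − 1) = 5·(57 − 1)/(5 − 1) = 5·56/4 = 280/4 = 70.
Step 2: b = vr/k = 57·70/5 = 3990/5 = 798.
Check integrality: r = 70 ∈ Z ✓, b = 798 ∈ Z ✓.
(These identities are necessary conditions: they determine r and b for any design with these parameters, but do not by themselves prove that one exists.)

r = 70, b = 798.


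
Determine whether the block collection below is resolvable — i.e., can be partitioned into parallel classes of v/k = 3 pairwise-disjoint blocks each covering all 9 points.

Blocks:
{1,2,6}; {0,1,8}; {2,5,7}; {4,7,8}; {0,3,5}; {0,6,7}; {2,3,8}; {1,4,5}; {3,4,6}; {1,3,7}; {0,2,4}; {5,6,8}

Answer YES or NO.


v = 9, block size k = 3, number of blocks = 12.
For resolvability, blocks must partition into parallel classes of size v/k = 3.
Total blocks must therefore be a multiple of 3: 12 = 3·4 + 0 ⇒ divisible ✓.
Greedy packing gives 4 candidate class(es). Each should be a full parallel class (size 3, covers all 9 points).
  Class 1 (3 blocks): {1,2,6}; {4,7,8}; {0,3,5}. Points covered: [0, 1, 2, 3, 4, 5, 6, 7, 8].
  Class 2 (3 blocks): {0,1,8}; {2,5,7}; {3,4,6}. Points covered: [0, 1, 2, 3, 4, 5, 6, 7, 8].
  Class 3 (3 blocks): {0,6,7}; {2,3,8}; {1,4,5}. Points covered: [0, 1, 2, 3, 4, 5, 6, 7, 8].
  Class 4 (3 blocks): {1,3,7}; {0,2,4}; {5,6,8}. Points covered: [0, 1, 2, 3, 4, 5, 6, 7, 8].
All classes full (size 3)? YES. All classes cover every point? YES.
Resolvable? YES.

YES


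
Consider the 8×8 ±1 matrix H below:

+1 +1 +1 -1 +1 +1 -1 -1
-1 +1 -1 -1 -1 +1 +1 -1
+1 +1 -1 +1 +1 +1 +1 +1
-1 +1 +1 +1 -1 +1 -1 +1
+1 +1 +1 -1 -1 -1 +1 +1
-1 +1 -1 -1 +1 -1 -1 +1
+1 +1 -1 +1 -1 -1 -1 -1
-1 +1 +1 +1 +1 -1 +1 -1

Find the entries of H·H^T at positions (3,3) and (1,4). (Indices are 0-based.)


Row 1 of H: [-1, 1, -1, -1, -1, 1, 1, -1].
Row 3 of H: [-1, 1, 1, 1, -1, 1, -1, 1].
Row 4 of H: [1, 1, 1, -1, -1, -1, 1, 1].
(H·H^T)[3][3] = Σ_j H[3][j]·H[3][j] = (-1)² + (1)² + (1)² + (1)² + (-1)² + (1)² + (-1)² + (1)² = 1 + 1 + 1 + 1 + 1 + 1 + 1 + 1 = 8.
(H·H^T)[1][4] = Σ_j H[1][j]·H[4][j] = (-1)·(1) + (1)·(1) + (-1)·(1) + (-1)·(-1) + (-1)·(-1) + (1)·(-1) + (1)·(1) + (-1)·(1) = -1 + 1 + -1 + 1 + 1 + -1 + 1 + -1 = 0.
So rows 1 and 4 are orthogonal; the diagonal entry equals n = 8.

(3,3) entry = 8; (1,4) entry = 0.


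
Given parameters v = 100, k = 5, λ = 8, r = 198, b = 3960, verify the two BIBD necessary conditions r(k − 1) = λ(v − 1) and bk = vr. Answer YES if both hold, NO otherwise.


Condition (i): r(k − 1) = 198·4 = 792; λ(v − 1) = 8·99 = 792. Match? YES.
Condition (ii): bk = 3960·5 = 19800; vr = 100·198 = 19800. Match? YES.
Both conditions hold? YES.

YES


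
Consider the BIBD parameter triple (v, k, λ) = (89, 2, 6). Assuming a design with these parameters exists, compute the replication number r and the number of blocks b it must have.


Any 2-(v, k, λ) BIBD satisfies two necessary conditions:
  (i)  Each point sits in r blocks, and counting incidences through any fixed point gives r(k − 1) = λ(v − 1), so r = λ(v − 1)/(k − 1).
  (ii) Total incidences bk = vr, so b = vr/k.
Step 1: r = λ(v − 1)/(k − 1) = 6·(89 − 1)/(2 − 1) = 6·88/1 = 528/1 = 528.
Step 2: b = vr/k = 89·528/2 = 46992/2 = 23496.
Check integrality: r = 528 ∈ Z ✓, b = 23496 ∈ Z ✓.
(These identities are necessary conditions: they determine r and b for any design with these parameters, but do not by themselves prove that one exists.)

r = 528, b = 23496.


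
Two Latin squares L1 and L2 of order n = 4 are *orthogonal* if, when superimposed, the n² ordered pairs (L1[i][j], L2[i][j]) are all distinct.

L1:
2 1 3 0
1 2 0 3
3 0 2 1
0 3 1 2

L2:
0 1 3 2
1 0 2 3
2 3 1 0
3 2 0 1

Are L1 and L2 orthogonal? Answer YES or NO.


Form the n² = 16 superimposed pairs (L1[i][j], L2[i][j]), row by row (rows and columns indexed from 0):
row 0: (2,0) (1,1) (3,3) (0,2)
row 1: (1,1) (2,0) (0,2) (3,3)
row 2: (3,2) (0,3) (2,1) (1,0)
row 3: (0,3) (3,2) (1,0) (2,1)
Orthogonality requires all 16 pairs distinct.
But the pair (1,1) repeats: cell (0,1) has L1 = 1, L2 = 1, and cell (1,0) has L1 = 1, L2 = 1.
A repeated pair means some other pair never occurs (only 8 distinct pairs out of 16), so the squares are not orthogonal.
Conclusion: NO.

NO


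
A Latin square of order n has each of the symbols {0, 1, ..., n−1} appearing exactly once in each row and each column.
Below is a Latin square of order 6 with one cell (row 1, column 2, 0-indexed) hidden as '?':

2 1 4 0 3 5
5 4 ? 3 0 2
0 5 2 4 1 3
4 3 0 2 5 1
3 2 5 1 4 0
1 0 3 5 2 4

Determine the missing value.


Row 1 contains symbols [0, 2, 3, 4, 5] — missing [1].
Column 2 contains symbols [0, 2, 3, 4, 5] — missing [1].
The missing symbol must appear in both missing sets; intersection = [1].
Therefore the hidden value is 1.

Missing value = 1.


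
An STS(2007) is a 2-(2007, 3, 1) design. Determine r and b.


An STS(v) is a 2-(v, 3, 1) BIBD: block size k = 3, λ = 1.
Replication: r(k − 1) = λ(v − 1) ⇒ r·2 = 2007 − 1 = 2006 ⇒ r = 1003.
Block count: b = v(v − 1)/6 = 2007·2006/6 = 4026042/6 = 671007.

r = 1003, b = 671007.


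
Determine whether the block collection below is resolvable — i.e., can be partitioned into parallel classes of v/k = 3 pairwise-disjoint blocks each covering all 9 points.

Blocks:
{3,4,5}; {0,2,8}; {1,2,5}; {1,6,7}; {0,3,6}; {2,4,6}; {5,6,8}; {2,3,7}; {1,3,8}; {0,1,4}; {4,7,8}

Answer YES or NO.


v = 9, block size k = 3, number of blocks = 11.
For resolvability, blocks must partition into parallel classes of size v/k = 3.
Total blocks must therefore be a multiple of 3: 11 = 3·3 + 2 ⇒ not divisible ✗.
Resolvable? NO.

NO


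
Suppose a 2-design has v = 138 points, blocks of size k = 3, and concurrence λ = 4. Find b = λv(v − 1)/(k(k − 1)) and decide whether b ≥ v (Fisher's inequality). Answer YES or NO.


b = λv(v − 1)/(k(k − 1)) = 4·138·137/(3·2) = 75624/6 = 12604.
Compare with v = 138: b ≥ v, so Fisher's inequality holds.

YES


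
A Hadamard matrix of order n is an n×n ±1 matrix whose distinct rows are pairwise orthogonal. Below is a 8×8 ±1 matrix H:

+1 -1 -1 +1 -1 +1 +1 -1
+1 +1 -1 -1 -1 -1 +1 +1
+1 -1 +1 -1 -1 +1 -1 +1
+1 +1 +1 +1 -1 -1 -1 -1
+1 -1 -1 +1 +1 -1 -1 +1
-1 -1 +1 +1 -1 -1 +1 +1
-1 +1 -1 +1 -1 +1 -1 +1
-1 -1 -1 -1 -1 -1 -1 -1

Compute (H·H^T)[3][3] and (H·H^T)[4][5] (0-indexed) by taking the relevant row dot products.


Row 3 of H: [1, 1, 1, 1, -1, -1, -1, -1].
Row 4 of H: [1, -1, -1, 1, 1, -1, -1, 1].
Row 5 of H: [-1, -1, 1, 1, -1, -1, 1, 1].
(H·H^T)[3][3] = Σ_j H[3][j]·H[3][j] = (1)² + (1)² + (1)² + (1)² + (-1)² + (-1)² + (-1)² + (-1)² = 1 + 1 + 1 + 1 + 1 + 1 + 1 + 1 = 8.
(H·H^T)[4][5] = Σ_j H[4][j]·H[5][j] = (1)·(-1) + (-1)·(-1) + (-1)·(1) + (1)·(1) + (1)·(-1) + (-1)·(-1) + (-1)·(1) + (1)·(1) = -1 + 1 + -1 + 1 + -1 + 1 + -1 + 1 = 0.
So rows 4 and 5 are orthogonal; the diagonal entry equals n = 8.

(3,3) entry = 8; (4,5) entry = 0.


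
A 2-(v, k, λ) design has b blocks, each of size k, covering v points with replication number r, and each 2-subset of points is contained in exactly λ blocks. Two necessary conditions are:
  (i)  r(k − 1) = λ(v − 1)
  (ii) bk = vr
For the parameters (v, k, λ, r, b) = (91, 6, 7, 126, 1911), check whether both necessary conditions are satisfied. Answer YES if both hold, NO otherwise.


Condition (i): r(k − 1) = 126·5 = 630; λ(v − 1) = 7·90 = 630. Match? YES.
Condition (ii): bk = 1911·6 = 11466; vr = 91·126 = 11466. Match? YES.
Both conditions hold? YES.

YES


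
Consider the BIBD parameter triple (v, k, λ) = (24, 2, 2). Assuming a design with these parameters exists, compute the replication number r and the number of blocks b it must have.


Any 2-(v, k, λ) BIBD satisfies two necessary conditions:
  (i)  Each point sits in r blocks, and counting incidences through any fixed point gives r(k − 1) = λ(v − 1), so r = λ(v − 1)/(k − 1).
  (ii) Total incidences bk = vr, so b = vr/k.
Step 1: r = λ(v − 1)/(k − 1) = 2·(24 − 1)/(2 − 1) = 2·23/1 = 46/1 = 46.
Step 2: b = vr/k = 24·46/2 = 1104/2 = 552.
Check integrality: r = 46 ∈ Z ✓, b = 552 ∈ Z ✓.
(These identities are necessary conditions: they determine r and b for any design with these parameters, but do not by themselves prove that one exists.)

r = 46, b = 552.


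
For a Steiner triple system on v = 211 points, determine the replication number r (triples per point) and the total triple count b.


An STS(v) is a 2-(v, 3, 1) BIBD: block size k = 3, λ = 1.
Replication: r(k − 1) = λ(v − 1) ⇒ r·2 = 211 − 1 = 210 ⇒ r = 105.
Block count: b = v(v − 1)/6 = 211·210/6 = 44310/6 = 7385.
(Check via bk = vr: 7385·3 = 22155 = 211·105 = 22155 ✓.)

r = 105, b = 7385.


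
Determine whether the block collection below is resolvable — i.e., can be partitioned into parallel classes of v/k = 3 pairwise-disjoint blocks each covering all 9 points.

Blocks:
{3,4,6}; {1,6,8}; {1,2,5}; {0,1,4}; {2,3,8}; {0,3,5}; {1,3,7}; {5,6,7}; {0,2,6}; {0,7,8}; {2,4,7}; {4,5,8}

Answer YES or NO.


v = 9, block size k = 3, number of blocks = 12.
For resolvability, blocks must partition into parallel classes of size v/k = 3.
Total blocks must therefore be a multiple of 3: 12 = 3·4 + 0 ⇒ divisible ✓.
Greedy packing gives 4 candidate class(es). Each should be a full parallel class (size 3, covers all 9 points).
  Class 1 (3 blocks): {3,4,6}; {1,2,5}; {0,7,8}. Points covered: [0, 1, 2, 3, 4, 5, 6, 7, 8].
  Class 2 (3 blocks): {1,6,8}; {0,3,5}; {2,4,7}. Points covered: [0, 1, 2, 3, 4, 5, 6, 7, 8].
  Class 3 (3 blocks): {0,1,4}; {2,3,8}; {5,6,7}. Points covered: [0, 1, 2, 3, 4, 5, 6, 7, 8].
  Class 4 (3 blocks): {1,3,7}; {0,2,6}; {4,5,8}. Points covered: [0, 1, 2, 3, 4, 5, 6, 7, 8].
All classes full (size 3)? YES. All classes cover every point? YES.
Resolvable? YES.

YES


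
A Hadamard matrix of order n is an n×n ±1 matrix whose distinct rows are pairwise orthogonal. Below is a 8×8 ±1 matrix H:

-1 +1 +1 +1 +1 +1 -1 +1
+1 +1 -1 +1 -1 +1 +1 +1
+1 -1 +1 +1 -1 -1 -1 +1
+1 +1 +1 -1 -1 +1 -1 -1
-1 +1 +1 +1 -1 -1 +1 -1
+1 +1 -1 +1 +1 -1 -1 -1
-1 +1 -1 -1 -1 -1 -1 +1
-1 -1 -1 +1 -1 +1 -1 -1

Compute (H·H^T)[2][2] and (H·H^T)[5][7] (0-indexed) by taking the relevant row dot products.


Row 2 of H: [1, -1, 1, 1, -1, -1, -1, 1].
Row 5 of H: [1, 1, -1, 1, 1, -1, -1, -1].
Row 7 of H: [-1, -1, -1, 1, -1, 1, -1, -1].
(H·H^T)[2][2] = Σ_j H[2][j]·H[2][j] = (1)² + (-1)² + (1)² + (1)² + (-1)² + (-1)² + (-1)² + (1)² = 1 + 1 + 1 + 1 + 1 + 1 + 1 + 1 = 8.
(H·H^T)[5][7] = Σ_j H[5][j]·H[7][j] = (1)·(-1) + (1)·(-1) + (-1)·(-1) + (1)·(1) + (1)·(-1) + (-1)·(1) + (-1)·(-1) + (-1)·(-1) = -1 + -1 + 1 + 1 + -1 + -1 + 1 + 1 = 0.
So rows 5 and 7 are orthogonal; the diagonal entry equals n = 8.

(2,2) entry = 8; (5,7) entry = 0.


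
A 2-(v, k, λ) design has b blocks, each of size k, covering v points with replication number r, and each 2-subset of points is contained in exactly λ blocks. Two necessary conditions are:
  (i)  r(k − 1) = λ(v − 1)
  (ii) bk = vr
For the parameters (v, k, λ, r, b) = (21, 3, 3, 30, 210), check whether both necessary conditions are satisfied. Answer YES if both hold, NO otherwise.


Condition (i): r(k − 1) = 30·2 = 60; λ(v − 1) = 3·20 = 60. Match? YES.
Condition (ii): bk = 210·3 = 630; vr = 21·30 = 630. Match? YES.
Both conditions hold? YES.

YES


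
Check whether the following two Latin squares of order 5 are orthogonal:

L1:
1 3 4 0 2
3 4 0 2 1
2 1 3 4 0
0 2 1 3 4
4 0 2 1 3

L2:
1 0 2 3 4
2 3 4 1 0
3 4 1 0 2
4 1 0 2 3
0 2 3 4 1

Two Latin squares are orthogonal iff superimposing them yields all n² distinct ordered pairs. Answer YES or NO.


Form the n² = 25 superimposed pairs (L1[i][j], L2[i][j]), row by row (rows and columns indexed from 0):
row 0: (1,1) (3,0) (4,2) (0,3) (2,4)
row 1: (3,2) (4,3) (0,4) (2,1) (1,0)
row 2: (2,3) (1,4) (3,1) (4,0) (0,2)
row 3: (0,4) (2,1) (1,0) (3,2) (4,3)
row 4: (4,0) (0,2) (2,3) (1,4) (3,1)
Orthogonality requires all 25 pairs distinct.
But the pair (0,4) repeats: cell (1,2) has L1 = 0, L2 = 4, and cell (3,0) has L1 = 0, L2 = 4.
A repeated pair means some other pair never occurs (only 15 distinct pairs out of 25), so the squares are not orthogonal.
Conclusion: NO.

NO


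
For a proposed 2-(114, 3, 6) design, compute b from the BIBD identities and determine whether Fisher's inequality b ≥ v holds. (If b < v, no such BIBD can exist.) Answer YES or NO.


b = λv(v − 1)/(k(k − 1)) = 6·114·113/(3·2) = 77292/6 = 12882.
Compare with v = 114: b ≥ v, so Fisher's inequality holds.

YES


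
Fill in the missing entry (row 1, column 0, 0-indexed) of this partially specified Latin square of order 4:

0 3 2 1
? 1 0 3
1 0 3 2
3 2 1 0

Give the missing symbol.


Row 1 contains symbols [0, 1, 3] — missing [2].
Column 0 contains symbols [0, 1, 3] — missing [2].
The missing symbol must appear in both missing sets; intersection = [2].
Therefore the hidden value is 2.

Missing value = 2.


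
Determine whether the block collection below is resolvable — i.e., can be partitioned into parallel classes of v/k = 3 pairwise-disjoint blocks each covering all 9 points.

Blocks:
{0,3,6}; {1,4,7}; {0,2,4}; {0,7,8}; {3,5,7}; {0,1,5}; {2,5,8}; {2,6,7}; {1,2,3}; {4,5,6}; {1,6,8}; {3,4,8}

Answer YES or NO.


v = 9, block size k = 3, number of blocks = 12.
For resolvability, blocks must partition into parallel classes of size v/k = 3.
Total blocks must therefore be a multiple of 3: 12 = 3·4 + 0 ⇒ divisible ✓.
Greedy packing gives 4 candidate class(es). Each should be a full parallel class (size 3, covers all 9 points).
  Class 1 (3 blocks): {0,3,6}; {1,4,7}; {2,5,8}. Points covered: [0, 1, 2, 3, 4, 5, 6, 7, 8].
  Class 2 (3 blocks): {0,2,4}; {3,5,7}; {1,6,8}. Points covered: [0, 1, 2, 3, 4, 5, 6, 7, 8].
  Class 3 (3 blocks): {0,7,8}; {1,2,3}; {4,5,6}. Points covered: [0, 1, 2, 3, 4, 5, 6, 7, 8].
  Class 4 (3 blocks): {0,1,5}; {2,6,7}; {3,4,8}. Points covered: [0, 1, 2, 3, 4, 5, 6, 7, 8].
All classes full (size 3)? YES. All classes cover every point? YES.
Resolvable? YES.

YES


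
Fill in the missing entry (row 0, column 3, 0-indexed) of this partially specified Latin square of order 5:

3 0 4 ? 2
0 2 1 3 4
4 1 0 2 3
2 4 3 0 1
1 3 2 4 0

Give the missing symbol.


Row 0 contains symbols [0, 2, 3, 4] — missing [1].
Column 3 contains symbols [0, 2, 3, 4] — missing [1].
The missing symbol must appear in both missing sets; intersection = [1].
Therefore the hidden value is 1.

Missing value = 1.


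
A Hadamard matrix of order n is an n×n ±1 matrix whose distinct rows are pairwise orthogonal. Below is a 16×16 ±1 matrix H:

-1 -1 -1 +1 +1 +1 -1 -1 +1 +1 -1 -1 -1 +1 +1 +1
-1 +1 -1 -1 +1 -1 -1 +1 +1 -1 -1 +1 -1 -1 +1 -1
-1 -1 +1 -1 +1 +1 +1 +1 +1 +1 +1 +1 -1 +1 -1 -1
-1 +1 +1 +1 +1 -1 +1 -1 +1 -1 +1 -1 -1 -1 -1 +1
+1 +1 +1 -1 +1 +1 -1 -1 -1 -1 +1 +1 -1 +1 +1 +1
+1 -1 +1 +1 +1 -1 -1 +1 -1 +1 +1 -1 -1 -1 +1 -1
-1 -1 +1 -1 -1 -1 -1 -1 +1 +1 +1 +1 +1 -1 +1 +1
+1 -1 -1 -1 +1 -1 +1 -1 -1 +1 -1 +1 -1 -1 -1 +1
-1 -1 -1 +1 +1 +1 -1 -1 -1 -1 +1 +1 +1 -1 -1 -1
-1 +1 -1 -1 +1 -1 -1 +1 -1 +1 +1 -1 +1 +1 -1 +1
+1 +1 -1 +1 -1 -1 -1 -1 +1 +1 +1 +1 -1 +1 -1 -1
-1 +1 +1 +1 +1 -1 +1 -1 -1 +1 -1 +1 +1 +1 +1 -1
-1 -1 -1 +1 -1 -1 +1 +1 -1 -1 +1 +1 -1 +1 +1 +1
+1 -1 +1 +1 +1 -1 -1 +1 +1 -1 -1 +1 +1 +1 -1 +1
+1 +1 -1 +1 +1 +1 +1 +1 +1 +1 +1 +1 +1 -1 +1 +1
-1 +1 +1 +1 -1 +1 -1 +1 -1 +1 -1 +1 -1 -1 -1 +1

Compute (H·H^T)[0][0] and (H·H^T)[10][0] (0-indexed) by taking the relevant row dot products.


Row 0 of H: [-1, -1, -1, 1, 1, 1, -1, -1, 1, 1, -1, -1, -1, 1, 1, 1].
Row 10 of H: [1, 1, -1, 1, -1, -1, -1, -1, 1, 1, 1, 1, -1, 1, -1, -1].
(H·H^T)[0][0] = Σ_j H[0][j]·H[0][j] = (-1)² + (-1)² + (-1)² + (1)² + (1)² + (1)² + (-1)² + (-1)² + (1)² + (1)² + (-1)² + (-1)² + (-1)² + (1)² + (1)² + (1)² = 1 + 1 + 1 + 1 + 1 + 1 + 1 + 1 + 1 + 1 + 1 + 1 + 1 + 1 + 1 + 1 = 16.
(H·H^T)[10][0] = Σ_j H[10][j]·H[0][j] = (1)·(-1) + (1)·(-1) + (-1)·(-1) + (1)·(1) + (-1)·(1) + (-1)·(1) + (-1)·(-1) + (-1)·(-1) + (1)·(1) + (1)·(1) + (1)·(-1) + (1)·(-1) + (-1)·(-1) + (1)·(1) + (-1)·(1) + (-1)·(1) = -1 + -1 + 1 + 1 + -1 + -1 + 1 + 1 + 1 + 1 + -1 + -1 + 1 + 1 + -1 + -1 = 0.
So rows 10 and 0 are orthogonal; the diagonal entry equals n = 16.

(0,0) entry = 16; (10,0) entry = 0.


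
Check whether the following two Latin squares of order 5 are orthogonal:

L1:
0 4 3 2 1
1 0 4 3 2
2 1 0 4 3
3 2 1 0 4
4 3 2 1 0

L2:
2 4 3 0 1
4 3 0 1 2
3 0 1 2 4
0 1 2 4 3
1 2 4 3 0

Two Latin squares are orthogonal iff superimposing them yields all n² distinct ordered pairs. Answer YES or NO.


Form the n² = 25 superimposed pairs (L1[i][j], L2[i][j]), row by row (rows and columns indexed from 0):
row 0: (0,2) (4,4) (3,3) (2,0) (1,1)
row 1: (1,4) (0,3) (4,0) (3,1) (2,2)
row 2: (2,3) (1,0) (0,1) (4,2) (3,4)
row 3: (3,0) (2,1) (1,2) (0,4) (4,3)
row 4: (4,1) (3,2) (2,4) (1,3) (0,0)
Orthogonality requires all 25 pairs distinct.
Check by first coordinate: for each symbol s of L1, list the L2 entries in the n cells where L1 = s; they must all differ.
  L1 = 0: L2 entries (in reading order) 2, 3, 1, 4, 0 — all 5 distinct ✓
  L1 = 1: L2 entries (in reading order) 1, 4, 0, 2, 3 — all 5 distinct ✓
  L1 = 2: L2 entries (in reading order) 0, 2, 3, 1, 4 — all 5 distinct ✓
  L1 = 3: L2 entries (in reading order) 3, 1, 4, 0, 2 — all 5 distinct ✓
  L1 = 4: L2 entries (in reading order) 4, 0, 2, 3, 1 — all 5 distinct ✓
Every symbol of L1 meets every symbol of L2 exactly once, so all 25 pairs are distinct (25 of 25).
Conclusion: YES.

YES


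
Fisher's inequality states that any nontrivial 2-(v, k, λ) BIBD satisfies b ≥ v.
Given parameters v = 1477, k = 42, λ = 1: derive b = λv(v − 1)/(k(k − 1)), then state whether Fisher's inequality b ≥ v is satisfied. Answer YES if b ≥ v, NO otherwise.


r = λ(v − 1)/(k − 1) = 1·1476/41 = 36.
b = vr/k = 1477·36/42 = 1266.
Fisher's inequality: b ≥ v ⇔ 1266 ≥ 1477? NO.

NO


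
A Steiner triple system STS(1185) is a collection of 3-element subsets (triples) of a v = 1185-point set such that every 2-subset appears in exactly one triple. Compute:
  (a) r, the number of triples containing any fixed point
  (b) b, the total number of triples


An STS(v) is a 2-(v, 3, 1) BIBD: block size k = 3, λ = 1.
Replication: r(k − 1) = λ(v − 1) ⇒ r·2 = 1185 − 1 = 1184 ⇒ r = 592.
Block count: bk = vr ⇒ b·3 = 1185·592 = 701520 ⇒ b = 233840.
(Check via b = v(v − 1)/6 = 1185·1184/6 = 1403040/6 = 233840.)

r = 592, b = 233840.


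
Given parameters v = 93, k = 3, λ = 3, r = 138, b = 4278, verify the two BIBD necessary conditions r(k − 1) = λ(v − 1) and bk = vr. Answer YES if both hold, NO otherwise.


Condition (i): r(k − 1) = 138·2 = 276; λ(v − 1) = 3·92 = 276. Match? YES.
Condition (ii): bk = 4278·3 = 12834; vr = 93·138 = 12834. Match? YES.
Both conditions hold? YES.

YES


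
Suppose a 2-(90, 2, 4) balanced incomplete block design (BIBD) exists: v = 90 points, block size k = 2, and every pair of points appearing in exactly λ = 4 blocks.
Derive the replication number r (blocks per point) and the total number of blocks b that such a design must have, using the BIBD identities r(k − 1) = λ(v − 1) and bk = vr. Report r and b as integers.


Any 2-(v, k, λ) BIBD satisfies two necessary conditions:
  (i)  Each point sits in r blocks, and counting incidences through any fixed point gives r(k − 1) = λ(v − 1), so r = λ(v − 1)/(k − 1).
  (ii) Total incidences bk = vr, so b = vr/k.
Step 1: r = λ(v − 1)/(k − 1) = 4·(90 − 1)/(2 − 1) = 4·89/1 = 356/1 = 356.
Step 2: b = vr/k = 90·356/2 = 32040/2 = 16020.
Check integrality: r = 356 ∈ Z ✓, b = 16020 ∈ Z ✓.
(These identities are necessary conditions: they determine r and b for any design with these parameters, but do not by themselves prove that one exists.)

r = 356, b = 16020.


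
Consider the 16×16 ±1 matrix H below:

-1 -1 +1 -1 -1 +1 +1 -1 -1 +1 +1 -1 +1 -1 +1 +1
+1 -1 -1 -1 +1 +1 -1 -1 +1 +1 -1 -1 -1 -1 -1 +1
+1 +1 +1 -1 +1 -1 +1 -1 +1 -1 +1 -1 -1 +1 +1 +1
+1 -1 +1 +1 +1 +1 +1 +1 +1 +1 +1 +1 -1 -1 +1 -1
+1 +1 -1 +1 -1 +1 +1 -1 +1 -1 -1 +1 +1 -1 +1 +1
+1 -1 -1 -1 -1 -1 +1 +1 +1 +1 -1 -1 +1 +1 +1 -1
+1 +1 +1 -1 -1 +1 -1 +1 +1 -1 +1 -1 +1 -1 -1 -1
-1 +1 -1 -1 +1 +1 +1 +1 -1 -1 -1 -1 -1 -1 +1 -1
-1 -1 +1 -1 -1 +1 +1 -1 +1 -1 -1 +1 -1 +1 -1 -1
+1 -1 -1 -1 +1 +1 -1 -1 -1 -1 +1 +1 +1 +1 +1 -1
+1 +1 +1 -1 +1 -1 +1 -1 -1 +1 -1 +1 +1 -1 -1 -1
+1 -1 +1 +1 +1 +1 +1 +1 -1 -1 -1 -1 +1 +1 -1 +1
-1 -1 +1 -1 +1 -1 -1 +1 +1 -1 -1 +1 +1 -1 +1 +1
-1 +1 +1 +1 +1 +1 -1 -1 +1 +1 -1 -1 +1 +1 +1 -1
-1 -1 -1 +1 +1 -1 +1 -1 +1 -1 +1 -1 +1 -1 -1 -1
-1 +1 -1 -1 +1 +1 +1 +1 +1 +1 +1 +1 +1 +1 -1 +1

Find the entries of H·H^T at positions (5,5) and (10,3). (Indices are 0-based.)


Row 3 of H: [1, -1, 1, 1, 1, 1, 1, 1, 1, 1, 1, 1, -1, -1, 1, -1].
Row 5 of H: [1, -1, -1, -1, -1, -1, 1, 1, 1, 1, -1, -1, 1, 1, 1, -1].
Row 10 of H: [1, 1, 1, -1, 1, -1, 1, -1, -1, 1, -1, 1, 1, -1, -1, -1].
(H·H^T)[5][5] = Σ_j H[5][j]·H[5][j] = (1)² + (-1)² + (-1)² + (-1)² + (-1)² + (-1)² + (1)² + (1)² + (1)² + (1)² + (-1)² + (-1)² + (1)² + (1)² + (1)² + (-1)² = 1 + 1 + 1 + 1 + 1 + 1 + 1 + 1 + 1 + 1 + 1 + 1 + 1 + 1 + 1 + 1 = 16.
(H·H^T)[10][3] = Σ_j H[10][j]·H[3][j] = (1)·(1) + (1)·(-1) + (1)·(1) + (-1)·(1) + (1)·(1) + (-1)·(1) + (1)·(1) + (-1)·(1) + (-1)·(1) + (1)·(1) + (-1)·(1) + (1)·(1) + (1)·(-1) + (-1)·(-1) + (-1)·(1) + (-1)·(-1) = 1 + -1 + 1 + -1 + 1 + -1 + 1 + -1 + -1 + 1 + -1 + 1 + -1 + 1 + -1 + 1 = 0.
So rows 10 and 3 are orthogonal; the diagonal entry equals n = 16.

(5,5) entry = 16; (10,3) entry = 0.


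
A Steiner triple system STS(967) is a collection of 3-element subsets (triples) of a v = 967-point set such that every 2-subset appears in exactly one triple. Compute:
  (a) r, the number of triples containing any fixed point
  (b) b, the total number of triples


An STS(v) is a 2-(v, 3, 1) BIBD: block size k = 3, λ = 1.
Replication: r(k − 1) = λ(v − 1) ⇒ r·2 = 967 − 1 = 966 ⇒ r = 483.
Block count: b = v(v − 1)/6 = 967·966/6 = 934122/6 = 155687.
(Check via bk = vr: 155687·3 = 467061 = 967·483 = 467061 ✓.)

r = 483, b = 155687.
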